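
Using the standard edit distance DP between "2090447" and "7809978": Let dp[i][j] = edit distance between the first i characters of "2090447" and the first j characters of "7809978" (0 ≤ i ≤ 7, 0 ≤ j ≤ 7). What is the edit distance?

   ''  7  8  0  9  9  7  8
''  0  1  2  3  4  5  6  7
 2  1  1  2  3  4  5  6  7
 0  2  2  2  2  3  4  5  6
 9  3  3  3  3  2  3  4  5
 0  4  4  4  3  3  3  4  5
 4  5  5  5  4  4  4  4  5
 4  6  6  6  5  5  5  5  5
 7  7  6  7  6  6  6  5  6

6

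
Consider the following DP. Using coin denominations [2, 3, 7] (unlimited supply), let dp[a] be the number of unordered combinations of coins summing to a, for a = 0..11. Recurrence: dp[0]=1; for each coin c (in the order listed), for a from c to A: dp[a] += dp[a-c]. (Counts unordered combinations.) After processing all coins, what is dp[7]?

after  coin     0     1     2     3     4     5     6     7     8     9    10    11
          2     1     0     1     0     1     0     1     0     1     0     1     0
          3     1     0     1     1     1     1     2     1     2     2     2     2
          7     1     0     1     1     1     1     2     2     2     3     3     3

2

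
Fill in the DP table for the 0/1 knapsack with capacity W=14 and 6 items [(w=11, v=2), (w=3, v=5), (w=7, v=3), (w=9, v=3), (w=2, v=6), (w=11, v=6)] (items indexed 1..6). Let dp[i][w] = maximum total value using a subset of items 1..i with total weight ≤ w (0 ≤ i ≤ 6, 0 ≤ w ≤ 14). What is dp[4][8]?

i\w   0   1   2   3   4   5   6   7   8   9  10  11  12  13  14
  0   0   0   0   0   0   0   0   0   0   0   0   0   0   0   0
  1   0   0   0   0   0   0   0   0   0   0   0   2   2   2   2
  2   0   0   0   5   5   5   5   5   5   5   5   5   5   5   7
  3   0   0   0   5   5   5   5   5   5   5   8   8   8   8   8
  4   0   0   0   5   5   5   5   5   5   5   8   8   8   8   8
  5   0   0   6   6   6  11  11  11  11  11  11  11  14  14  14
  6   0   0   6   6   6  11  11  11  11  11  11  11  14  14  14

5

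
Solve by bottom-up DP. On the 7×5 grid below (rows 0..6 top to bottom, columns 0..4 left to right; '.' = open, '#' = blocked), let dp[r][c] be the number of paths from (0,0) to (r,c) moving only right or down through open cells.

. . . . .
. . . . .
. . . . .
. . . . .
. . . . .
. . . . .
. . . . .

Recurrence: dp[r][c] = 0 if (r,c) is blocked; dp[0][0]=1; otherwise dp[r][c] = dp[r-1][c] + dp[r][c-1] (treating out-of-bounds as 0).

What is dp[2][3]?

10

r\c   0   1   2   3   4
  0   1   1   1   1   1
  1   1   2   3   4   5
  2   1   3   6  10  15
  3   1   4  10  20  35
  4   1   5  15  35  70
  5   1   6  21  56 126
  6   1   7  28  84 210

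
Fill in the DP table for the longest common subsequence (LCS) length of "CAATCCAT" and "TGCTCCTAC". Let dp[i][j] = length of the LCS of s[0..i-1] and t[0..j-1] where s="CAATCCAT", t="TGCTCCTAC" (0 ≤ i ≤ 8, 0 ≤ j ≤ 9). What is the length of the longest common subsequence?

5

   ''  T  G  C  T  C  C  T  A  C
''  0  0  0  0  0  0  0  0  0  0
 C  0  0  0  1  1  1  1  1  1  1
 A  0  0  0  1  1  1  1  1  2  2
 A  0  0  0  1  1  1  1  1  2  2
 T  0  1  1  1  2  2  2  2  2  2
 C  0  1  1  2  2  3  3  3  3  3
 C  0  1  1  2  2  3  4  4  4  4
 A  0  1  1  2  2  3  4  4  5  5
 T  0  1  1  2  3  3  4  5  5  5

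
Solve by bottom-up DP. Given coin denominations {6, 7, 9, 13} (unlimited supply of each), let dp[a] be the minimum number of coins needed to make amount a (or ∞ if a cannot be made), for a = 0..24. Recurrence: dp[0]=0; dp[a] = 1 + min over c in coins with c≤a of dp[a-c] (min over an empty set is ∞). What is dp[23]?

3

 a  0  1  2  3  4  5  6  7  8  9 10 11 12 13 14 15 16 17 18 19 20 21 22 23 24
dp  0  -  -  -  -  -  1  1  -  1  -  -  2  1  2  2  2  -  2  2  2  3  2  3  3
(- denotes ∞ / unreachable)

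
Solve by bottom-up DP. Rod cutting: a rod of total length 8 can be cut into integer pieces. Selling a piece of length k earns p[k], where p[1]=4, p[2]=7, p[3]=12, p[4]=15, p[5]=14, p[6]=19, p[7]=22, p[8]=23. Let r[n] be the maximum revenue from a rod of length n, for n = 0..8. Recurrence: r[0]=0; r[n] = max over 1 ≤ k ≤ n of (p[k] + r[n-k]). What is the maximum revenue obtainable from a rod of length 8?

32

   n    0    1    2    3    4    5    6    7    8
r[n]    0    4    8   12   16   20   24   28   32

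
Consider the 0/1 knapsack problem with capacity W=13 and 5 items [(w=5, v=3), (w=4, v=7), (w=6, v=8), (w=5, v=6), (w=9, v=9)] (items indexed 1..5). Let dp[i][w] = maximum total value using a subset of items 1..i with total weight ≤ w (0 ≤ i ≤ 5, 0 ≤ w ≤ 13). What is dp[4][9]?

i\w   0   1   2   3   4   5   6   7   8   9  10  11  12  13
  0   0   0   0   0   0   0   0   0   0   0   0   0   0   0
  1   0   0   0   0   0   3   3   3   3   3   3   3   3   3
  2   0   0   0   0   7   7   7   7   7  10  10  10  10  10
  3   0   0   0   0   7   7   8   8   8  10  15  15  15  15
  4   0   0   0   0   7   7   8   8   8  13  15  15  15  15
  5   0   0   0   0   7   7   8   8   8  13  15  15  15  16

13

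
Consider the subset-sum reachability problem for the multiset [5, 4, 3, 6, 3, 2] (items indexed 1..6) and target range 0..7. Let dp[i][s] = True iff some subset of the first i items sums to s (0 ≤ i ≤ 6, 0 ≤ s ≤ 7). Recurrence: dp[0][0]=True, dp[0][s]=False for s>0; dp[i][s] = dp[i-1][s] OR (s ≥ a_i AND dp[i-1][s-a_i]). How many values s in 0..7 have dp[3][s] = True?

5

i\s   0   1   2   3   4   5   6   7
  0   T   F   F   F   F   F   F   F
  1   T   F   F   F   F   T   F   F
  2   T   F   F   F   T   T   F   F
  3   T   F   F   T   T   T   F   T
  4   T   F   F   T   T   T   T   T
  5   T   F   F   T   T   T   T   T
  6   T   F   T   T   T   T   T   T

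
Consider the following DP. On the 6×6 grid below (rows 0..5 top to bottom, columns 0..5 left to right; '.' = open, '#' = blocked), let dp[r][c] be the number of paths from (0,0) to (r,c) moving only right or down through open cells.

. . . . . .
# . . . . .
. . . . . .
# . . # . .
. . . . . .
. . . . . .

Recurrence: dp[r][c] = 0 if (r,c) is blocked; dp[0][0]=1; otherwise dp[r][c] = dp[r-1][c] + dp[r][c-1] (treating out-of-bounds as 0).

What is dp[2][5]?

r\c   0   1   2   3   4   5
  0   1   1   1   1   1   1
  1   0   1   2   3   4   5
  2   0   1   3   6  10  15
  3   0   1   4   0  10  25
  4   0   1   5   5  15  40
  5   0   1   6  11  26  66

15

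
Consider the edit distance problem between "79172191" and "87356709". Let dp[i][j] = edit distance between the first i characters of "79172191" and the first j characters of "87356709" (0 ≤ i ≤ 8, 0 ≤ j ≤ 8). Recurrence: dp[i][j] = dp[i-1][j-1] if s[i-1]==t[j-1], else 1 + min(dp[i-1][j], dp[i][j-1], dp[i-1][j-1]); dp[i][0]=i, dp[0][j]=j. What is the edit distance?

7

   ''  8  7  3  5  6  7  0  9
''  0  1  2  3  4  5  6  7  8
 7  1  1  1  2  3  4  5  6  7
 9  2  2  2  2  3  4  5  6  6
 1  3  3  3  3  3  4  5  6  7
 7  4  4  3  4  4  4  4  5  6
 2  5  5  4  4  5  5  5  5  6
 1  6  6  5  5  5  6  6  6  6
 9  7  7  6  6  6  6  7  7  6
 1  8  8  7  7  7  7  7  8  7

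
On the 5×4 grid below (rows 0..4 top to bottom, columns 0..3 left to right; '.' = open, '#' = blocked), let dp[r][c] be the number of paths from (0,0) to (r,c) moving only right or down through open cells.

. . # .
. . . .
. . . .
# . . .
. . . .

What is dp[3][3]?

r\c   0   1   2   3
  0   1   1   0   0
  1   1   2   2   2
  2   1   3   5   7
  3   0   3   8  15
  4   0   3  11  26

15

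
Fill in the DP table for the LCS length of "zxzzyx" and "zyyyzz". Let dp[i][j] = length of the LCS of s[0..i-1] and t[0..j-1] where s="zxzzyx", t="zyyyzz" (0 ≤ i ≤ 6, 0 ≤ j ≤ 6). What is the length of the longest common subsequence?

   ''  z  y  y  y  z  z
''  0  0  0  0  0  0  0
 z  0  1  1  1  1  1  1
 x  0  1  1  1  1  1  1
 z  0  1  1  1  1  2  2
 z  0  1  1  1  1  2  3
 y  0  1  2  2  2  2  3
 x  0  1  2  2  2  2  3

3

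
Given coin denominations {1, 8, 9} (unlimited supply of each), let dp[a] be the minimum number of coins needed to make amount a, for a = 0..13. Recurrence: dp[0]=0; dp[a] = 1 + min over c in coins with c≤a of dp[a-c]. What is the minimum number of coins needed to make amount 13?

5

 a  0  1  2  3  4  5  6  7  8  9 10 11 12 13
dp  0  1  2  3  4  5  6  7  1  1  2  3  4  5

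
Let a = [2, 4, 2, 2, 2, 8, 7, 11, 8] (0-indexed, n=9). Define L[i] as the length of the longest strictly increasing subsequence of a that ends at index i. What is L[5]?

3

   i    0    1    2    3    4    5    6    7    8
a[i]    2    4    2    2    2    8    7   11    8
L[i]    1    2    1    1    1    3    3    4    4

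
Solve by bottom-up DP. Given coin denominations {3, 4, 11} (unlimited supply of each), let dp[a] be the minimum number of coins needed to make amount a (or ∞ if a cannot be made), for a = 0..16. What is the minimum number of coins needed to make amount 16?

4

 a  0  1  2  3  4  5  6  7  8  9 10 11 12 13 14 15 16
dp  0  -  -  1  1  -  2  2  2  3  3  1  3  4  2  2  4
(- denotes ∞ / unreachable)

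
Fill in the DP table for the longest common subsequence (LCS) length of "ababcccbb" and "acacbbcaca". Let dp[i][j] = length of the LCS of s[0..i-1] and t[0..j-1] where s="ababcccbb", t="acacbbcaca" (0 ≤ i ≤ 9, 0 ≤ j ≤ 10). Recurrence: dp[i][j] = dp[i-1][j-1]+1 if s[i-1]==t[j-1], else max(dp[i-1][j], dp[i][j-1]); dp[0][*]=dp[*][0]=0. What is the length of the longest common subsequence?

   ''  a  c  a  c  b  b  c  a  c  a
''  0  0  0  0  0  0  0  0  0  0  0
 a  0  1  1  1  1  1  1  1  1  1  1
 b  0  1  1  1  1  2  2  2  2  2  2
 a  0  1  1  2  2  2  2  2  3  3  3
 b  0  1  1  2  2  3  3  3  3  3  3
 c  0  1  2  2  3  3  3  4  4  4  4
 c  0  1  2  2  3  3  3  4  4  5  5
 c  0  1  2  2  3  3  3  4  4  5  5
 b  0  1  2  2  3  4  4  4  4  5  5
 b  0  1  2  2  3  4  5  5  5  5  5

5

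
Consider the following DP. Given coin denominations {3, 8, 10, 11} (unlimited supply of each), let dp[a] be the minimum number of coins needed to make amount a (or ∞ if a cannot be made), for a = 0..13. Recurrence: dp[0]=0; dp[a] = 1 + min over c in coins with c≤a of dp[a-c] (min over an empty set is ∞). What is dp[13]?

 a  0  1  2  3  4  5  6  7  8  9 10 11 12 13
dp  0  -  -  1  -  -  2  -  1  3  1  1  4  2
(- denotes ∞ / unreachable)

2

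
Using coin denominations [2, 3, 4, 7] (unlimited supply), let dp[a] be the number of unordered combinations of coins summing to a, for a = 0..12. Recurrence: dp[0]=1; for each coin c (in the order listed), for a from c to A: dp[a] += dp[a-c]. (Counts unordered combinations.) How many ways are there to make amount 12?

8

after  coin     0     1     2     3     4     5     6     7     8     9    10    11    12
          2     1     0     1     0     1     0     1     0     1     0     1     0     1
          3     1     0     1     1     1     1     2     1     2     2     2     2     3
          4     1     0     1     1     2     1     3     2     4     3     5     4     7
          7     1     0     1     1     2     1     3     3     4     4     6     6     8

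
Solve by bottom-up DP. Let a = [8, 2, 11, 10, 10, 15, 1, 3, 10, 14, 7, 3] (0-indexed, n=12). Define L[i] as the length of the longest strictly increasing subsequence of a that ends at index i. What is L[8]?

   i    0    1    2    3    4    5    6    7    8    9   10   11
a[i]    8    2   11   10   10   15    1    3   10   14    7    3
L[i]    1    1    2    2    2    3    1    2    3    4    3    2

3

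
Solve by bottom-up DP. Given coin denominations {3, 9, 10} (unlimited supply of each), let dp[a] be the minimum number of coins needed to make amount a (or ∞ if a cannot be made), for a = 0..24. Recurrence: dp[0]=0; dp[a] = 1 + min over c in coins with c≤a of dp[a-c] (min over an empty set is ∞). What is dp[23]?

3

 a  0  1  2  3  4  5  6  7  8  9 10 11 12 13 14 15 16 17 18 19 20 21 22 23 24
dp  0  -  -  1  -  -  2  -  -  1  1  -  2  2  -  3  3  -  2  2  2  3  3  3  4
(- denotes ∞ / unreachable)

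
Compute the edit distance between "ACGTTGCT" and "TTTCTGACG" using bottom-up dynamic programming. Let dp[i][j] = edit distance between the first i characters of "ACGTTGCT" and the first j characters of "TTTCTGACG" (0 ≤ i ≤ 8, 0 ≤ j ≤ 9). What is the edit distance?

   ''  T  T  T  C  T  G  A  C  G
''  0  1  2  3  4  5  6  7  8  9
 A  1  1  2  3  4  5  6  6  7  8
 C  2  2  2  3  3  4  5  6  6  7
 G  3  3  3  3  4  4  4  5  6  6
 T  4  3  3  3  4  4  5  5  6  7
 T  5  4  3  3  4  4  5  6  6  7
 G  6  5  4  4  4  5  4  5  6  6
 C  7  6  5  5  4  5  5  5  5  6
 T  8  7  6  5  5  4  5  6  6  6

6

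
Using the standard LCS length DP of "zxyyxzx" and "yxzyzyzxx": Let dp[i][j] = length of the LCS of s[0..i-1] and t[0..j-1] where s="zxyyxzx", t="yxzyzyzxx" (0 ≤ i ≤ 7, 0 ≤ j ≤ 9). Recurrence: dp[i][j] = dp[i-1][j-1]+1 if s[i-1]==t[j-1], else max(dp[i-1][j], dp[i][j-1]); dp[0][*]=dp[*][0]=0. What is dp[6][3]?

   ''  y  x  z  y  z  y  z  x  x
''  0  0  0  0  0  0  0  0  0  0
 z  0  0  0  1  1  1  1  1  1  1
 x  0  0  1  1  1  1  1  1  2  2
 y  0  1  1  1  2  2  2  2  2  2
 y  0  1  1  1  2  2  3  3  3  3
 x  0  1  2  2  2  2  3  3  4  4
 z  0  1  2  3  3  3  3  4  4  4
 x  0  1  2  3  3  3  3  4  5  5

3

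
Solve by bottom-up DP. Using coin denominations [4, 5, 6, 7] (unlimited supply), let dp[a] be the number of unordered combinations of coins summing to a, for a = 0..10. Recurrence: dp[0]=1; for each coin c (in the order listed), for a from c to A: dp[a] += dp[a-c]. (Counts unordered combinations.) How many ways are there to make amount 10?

after  coin     0     1     2     3     4     5     6     7     8     9    10
          4     1     0     0     0     1     0     0     0     1     0     0
          5     1     0     0     0     1     1     0     0     1     1     1
          6     1     0     0     0     1     1     1     0     1     1     2
          7     1     0     0     0     1     1     1     1     1     1     2

2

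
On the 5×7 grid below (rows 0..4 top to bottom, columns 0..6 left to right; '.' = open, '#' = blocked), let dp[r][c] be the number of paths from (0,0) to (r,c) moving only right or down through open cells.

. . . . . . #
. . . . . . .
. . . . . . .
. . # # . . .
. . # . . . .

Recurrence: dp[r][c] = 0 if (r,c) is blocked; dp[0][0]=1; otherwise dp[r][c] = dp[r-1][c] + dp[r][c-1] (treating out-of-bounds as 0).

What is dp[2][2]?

6

r\c   0   1   2   3   4   5   6
  0   1   1   1   1   1   1   0
  1   1   2   3   4   5   6   6
  2   1   3   6  10  15  21  27
  3   1   4   0   0  15  36  63
  4   1   5   0   0  15  51 114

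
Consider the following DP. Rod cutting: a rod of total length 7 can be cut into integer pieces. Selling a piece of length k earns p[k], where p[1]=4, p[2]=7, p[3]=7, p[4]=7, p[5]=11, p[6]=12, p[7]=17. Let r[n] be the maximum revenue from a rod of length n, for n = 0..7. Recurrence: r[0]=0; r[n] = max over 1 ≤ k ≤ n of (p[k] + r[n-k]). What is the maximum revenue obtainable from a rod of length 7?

28

   n    0    1    2    3    4    5    6    7
r[n]    0    4    8   12   16   20   24   28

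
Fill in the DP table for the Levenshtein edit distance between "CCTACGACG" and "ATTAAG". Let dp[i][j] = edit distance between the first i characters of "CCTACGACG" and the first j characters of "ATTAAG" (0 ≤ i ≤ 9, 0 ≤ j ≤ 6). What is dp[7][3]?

   ''  A  T  T  A  A  G
''  0  1  2  3  4  5  6
 C  1  1  2  3  4  5  6
 C  2  2  2  3  4  5  6
 T  3  3  2  2  3  4  5
 A  4  3  3  3  2  3  4
 C  5  4  4  4  3  3  4
 G  6  5  5  5  4  4  3
 A  7  6  6  6  5  4  4
 C  8  7  7  7  6  5  5
 G  9  8  8  8  7  6  5

6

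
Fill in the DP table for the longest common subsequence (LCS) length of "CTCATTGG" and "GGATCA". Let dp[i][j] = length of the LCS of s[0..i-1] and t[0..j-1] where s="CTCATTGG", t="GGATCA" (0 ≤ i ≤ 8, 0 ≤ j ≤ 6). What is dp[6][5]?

2

   ''  G  G  A  T  C  A
''  0  0  0  0  0  0  0
 C  0  0  0  0  0  1  1
 T  0  0  0  0  1  1  1
 C  0  0  0  0  1  2  2
 A  0  0  0  1  1  2  3
 T  0  0  0  1  2  2  3
 T  0  0  0  1  2  2  3
 G  0  1  1  1  2  2  3
 G  0  1  2  2  2  2  3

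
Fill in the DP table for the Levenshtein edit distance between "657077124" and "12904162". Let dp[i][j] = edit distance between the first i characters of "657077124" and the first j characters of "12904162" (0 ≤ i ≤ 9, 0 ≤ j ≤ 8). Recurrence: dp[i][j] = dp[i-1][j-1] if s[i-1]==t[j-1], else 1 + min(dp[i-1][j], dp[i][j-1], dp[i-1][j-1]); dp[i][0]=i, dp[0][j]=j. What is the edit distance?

7

   ''  1  2  9  0  4  1  6  2
''  0  1  2  3  4  5  6  7  8
 6  1  1  2  3  4  5  6  6  7
 5  2  2  2  3  4  5  6  7  7
 7  3  3  3  3  4  5  6  7  8
 0  4  4  4  4  3  4  5  6  7
 7  5  5  5  5  4  4  5  6  7
 7  6  6  6  6  5  5  5  6  7
 1  7  6  7  7  6  6  5  6  7
 2  8  7  6  7  7  7  6  6  6
 4  9  8  7  7  8  7  7  7  7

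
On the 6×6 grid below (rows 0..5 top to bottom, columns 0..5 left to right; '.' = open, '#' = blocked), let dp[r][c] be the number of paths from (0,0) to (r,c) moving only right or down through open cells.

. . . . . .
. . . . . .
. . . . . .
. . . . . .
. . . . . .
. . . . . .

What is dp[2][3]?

r\c   0   1   2   3   4   5
  0   1   1   1   1   1   1
  1   1   2   3   4   5   6
  2   1   3   6  10  15  21
  3   1   4  10  20  35  56
  4   1   5  15  35  70 126
  5   1   6  21  56 126 252

10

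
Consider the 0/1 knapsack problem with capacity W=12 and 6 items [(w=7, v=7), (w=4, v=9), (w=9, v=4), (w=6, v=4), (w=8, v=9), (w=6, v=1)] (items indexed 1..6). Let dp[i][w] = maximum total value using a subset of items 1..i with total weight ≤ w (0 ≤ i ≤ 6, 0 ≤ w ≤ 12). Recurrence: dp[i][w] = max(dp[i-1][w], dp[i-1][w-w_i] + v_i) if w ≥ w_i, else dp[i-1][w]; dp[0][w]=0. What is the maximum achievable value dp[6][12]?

18

i\w   0   1   2   3   4   5   6   7   8   9  10  11  12
  0   0   0   0   0   0   0   0   0   0   0   0   0   0
  1   0   0   0   0   0   0   0   7   7   7   7   7   7
  2   0   0   0   0   9   9   9   9   9   9   9  16  16
  3   0   0   0   0   9   9   9   9   9   9   9  16  16
  4   0   0   0   0   9   9   9   9   9   9  13  16  16
  5   0   0   0   0   9   9   9   9   9   9  13  16  18
  6   0   0   0   0   9   9   9   9   9   9  13  16  18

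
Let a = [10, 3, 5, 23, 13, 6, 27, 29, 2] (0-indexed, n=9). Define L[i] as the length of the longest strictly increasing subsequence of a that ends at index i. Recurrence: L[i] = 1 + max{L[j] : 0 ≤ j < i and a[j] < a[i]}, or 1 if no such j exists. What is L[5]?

   i    0    1    2    3    4    5    6    7    8
a[i]   10    3    5   23   13    6   27   29    2
L[i]    1    1    2    3    3    3    4    5    1

3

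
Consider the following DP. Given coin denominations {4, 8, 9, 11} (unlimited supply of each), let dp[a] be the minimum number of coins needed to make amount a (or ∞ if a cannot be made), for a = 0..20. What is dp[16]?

 a  0  1  2  3  4  5  6  7  8  9 10 11 12 13 14 15 16 17 18 19 20
dp  0  -  -  -  1  -  -  -  1  1  -  1  2  2  -  2  2  2  2  2  2
(- denotes ∞ / unreachable)

2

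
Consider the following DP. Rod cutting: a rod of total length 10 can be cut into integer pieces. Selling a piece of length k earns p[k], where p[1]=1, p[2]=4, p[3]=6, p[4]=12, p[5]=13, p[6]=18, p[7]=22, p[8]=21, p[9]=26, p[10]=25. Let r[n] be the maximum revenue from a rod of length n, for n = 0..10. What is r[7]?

22

   n    0    1    2    3    4    5    6    7    8    9   10
r[n]    0    1    4    6   12   13   18   22   24   26   30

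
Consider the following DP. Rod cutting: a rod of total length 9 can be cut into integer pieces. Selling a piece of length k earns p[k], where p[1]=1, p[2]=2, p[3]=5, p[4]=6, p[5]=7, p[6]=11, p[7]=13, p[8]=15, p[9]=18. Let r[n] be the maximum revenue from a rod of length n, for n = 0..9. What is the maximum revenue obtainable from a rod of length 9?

   n    0    1    2    3    4    5    6    7    8    9
r[n]    0    1    2    5    6    7   11   13   15   18

18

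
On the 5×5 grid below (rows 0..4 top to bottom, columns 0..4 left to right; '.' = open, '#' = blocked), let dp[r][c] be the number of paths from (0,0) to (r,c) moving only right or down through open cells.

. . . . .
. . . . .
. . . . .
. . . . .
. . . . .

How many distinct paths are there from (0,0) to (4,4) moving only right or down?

r\c   0   1   2   3   4
  0   1   1   1   1   1
  1   1   2   3   4   5
  2   1   3   6  10  15
  3   1   4  10  20  35
  4   1   5  15  35  70

70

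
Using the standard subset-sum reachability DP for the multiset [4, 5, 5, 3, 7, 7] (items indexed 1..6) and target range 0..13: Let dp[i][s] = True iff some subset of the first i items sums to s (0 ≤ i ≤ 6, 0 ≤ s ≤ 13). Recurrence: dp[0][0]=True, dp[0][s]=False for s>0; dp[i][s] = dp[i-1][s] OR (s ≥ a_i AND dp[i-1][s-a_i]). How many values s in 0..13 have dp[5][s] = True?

11

i\s   0   1   2   3   4   5   6   7   8   9  10  11  12  13
  0   T   F   F   F   F   F   F   F   F   F   F   F   F   F
  1   T   F   F   F   T   F   F   F   F   F   F   F   F   F
  2   T   F   F   F   T   T   F   F   F   T   F   F   F   F
  3   T   F   F   F   T   T   F   F   F   T   T   F   F   F
  4   T   F   F   T   T   T   F   T   T   T   T   F   T   T
  5   T   F   F   T   T   T   F   T   T   T   T   T   T   T
  6   T   F   F   T   T   T   F   T   T   T   T   T   T   T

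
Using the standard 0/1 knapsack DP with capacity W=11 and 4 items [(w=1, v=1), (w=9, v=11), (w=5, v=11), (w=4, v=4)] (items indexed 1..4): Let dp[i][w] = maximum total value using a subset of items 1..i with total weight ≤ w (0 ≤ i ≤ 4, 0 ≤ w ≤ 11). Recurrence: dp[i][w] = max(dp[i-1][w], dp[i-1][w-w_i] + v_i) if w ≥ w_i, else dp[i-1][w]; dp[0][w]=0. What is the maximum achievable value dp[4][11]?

16

i\w   0   1   2   3   4   5   6   7   8   9  10  11
  0   0   0   0   0   0   0   0   0   0   0   0   0
  1   0   1   1   1   1   1   1   1   1   1   1   1
  2   0   1   1   1   1   1   1   1   1  11  12  12
  3   0   1   1   1   1  11  12  12  12  12  12  12
  4   0   1   1   1   4  11  12  12  12  15  16  16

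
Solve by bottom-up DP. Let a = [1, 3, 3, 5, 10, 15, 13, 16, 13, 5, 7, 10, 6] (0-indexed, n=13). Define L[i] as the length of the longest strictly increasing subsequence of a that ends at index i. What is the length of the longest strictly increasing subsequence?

   i    0    1    2    3    4    5    6    7    8    9   10   11   12
a[i]    1    3    3    5   10   15   13   16   13    5    7   10    6
L[i]    1    2    2    3    4    5    5    6    5    3    4    5    4

6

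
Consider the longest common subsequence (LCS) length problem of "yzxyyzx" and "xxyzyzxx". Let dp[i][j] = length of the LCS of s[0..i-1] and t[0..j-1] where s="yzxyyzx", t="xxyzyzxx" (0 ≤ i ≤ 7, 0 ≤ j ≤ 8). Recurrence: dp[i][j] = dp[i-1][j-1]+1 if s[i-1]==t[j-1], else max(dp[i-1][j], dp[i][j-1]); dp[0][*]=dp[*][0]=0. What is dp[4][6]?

   ''  x  x  y  z  y  z  x  x
''  0  0  0  0  0  0  0  0  0
 y  0  0  0  1  1  1  1  1  1
 z  0  0  0  1  2  2  2  2  2
 x  0  1  1  1  2  2  2  3  3
 y  0  1  1  2  2  3  3  3  3
 y  0  1  1  2  2  3  3  3  3
 z  0  1  1  2  3  3  4  4  4
 x  0  1  2  2  3  3  4  5  5

3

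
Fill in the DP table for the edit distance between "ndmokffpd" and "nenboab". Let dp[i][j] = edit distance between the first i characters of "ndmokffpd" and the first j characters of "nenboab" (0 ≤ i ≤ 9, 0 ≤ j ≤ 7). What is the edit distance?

8

   ''  n  e  n  b  o  a  b
''  0  1  2  3  4  5  6  7
 n  1  0  1  2  3  4  5  6
 d  2  1  1  2  3  4  5  6
 m  3  2  2  2  3  4  5  6
 o  4  3  3  3  3  3  4  5
 k  5  4  4  4  4  4  4  5
 f  6  5  5  5  5  5  5  5
 f  7  6  6  6  6  6  6  6
 p  8  7  7  7  7  7  7  7
 d  9  8  8  8  8  8  8  8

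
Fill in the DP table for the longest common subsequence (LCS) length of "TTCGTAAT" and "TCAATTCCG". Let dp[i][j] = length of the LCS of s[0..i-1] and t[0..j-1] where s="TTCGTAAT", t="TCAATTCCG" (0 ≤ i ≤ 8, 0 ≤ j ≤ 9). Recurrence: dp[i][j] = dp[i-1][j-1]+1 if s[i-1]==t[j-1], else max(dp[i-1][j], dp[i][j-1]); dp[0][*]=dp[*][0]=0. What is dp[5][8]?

3

   ''  T  C  A  A  T  T  C  C  G
''  0  0  0  0  0  0  0  0  0  0
 T  0  1  1  1  1  1  1  1  1  1
 T  0  1  1  1  1  2  2  2  2  2
 C  0  1  2  2  2  2  2  3  3  3
 G  0  1  2  2  2  2  2  3  3  4
 T  0  1  2  2  2  3  3  3  3  4
 A  0  1  2  3  3  3  3  3  3  4
 A  0  1  2  3  4  4  4  4  4  4
 T  0  1  2  3  4  5  5  5  5  5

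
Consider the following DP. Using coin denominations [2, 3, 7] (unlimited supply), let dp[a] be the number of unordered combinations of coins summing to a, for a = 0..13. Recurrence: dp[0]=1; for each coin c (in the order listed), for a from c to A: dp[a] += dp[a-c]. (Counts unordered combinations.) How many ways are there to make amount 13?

4

after  coin     0     1     2     3     4     5     6     7     8     9    10    11    12    13
          2     1     0     1     0     1     0     1     0     1     0     1     0     1     0
          3     1     0     1     1     1     1     2     1     2     2     2     2     3     2
          7     1     0     1     1     1     1     2     2     2     3     3     3     4     4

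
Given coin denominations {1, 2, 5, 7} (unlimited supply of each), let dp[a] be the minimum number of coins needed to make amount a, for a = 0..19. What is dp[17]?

3

 a  0  1  2  3  4  5  6  7  8  9 10 11 12 13 14 15 16 17 18 19
dp  0  1  1  2  2  1  2  1  2  2  2  3  2  3  2  3  3  3  4  3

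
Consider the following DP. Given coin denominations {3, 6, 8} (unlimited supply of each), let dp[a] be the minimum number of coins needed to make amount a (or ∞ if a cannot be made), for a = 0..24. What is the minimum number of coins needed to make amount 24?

3

 a  0  1  2  3  4  5  6  7  8  9 10 11 12 13 14 15 16 17 18 19 20 21 22 23 24
dp  0  -  -  1  -  -  1  -  1  2  -  2  2  -  2  3  2  3  3  3  3  4  3  4  3
(- denotes ∞ / unreachable)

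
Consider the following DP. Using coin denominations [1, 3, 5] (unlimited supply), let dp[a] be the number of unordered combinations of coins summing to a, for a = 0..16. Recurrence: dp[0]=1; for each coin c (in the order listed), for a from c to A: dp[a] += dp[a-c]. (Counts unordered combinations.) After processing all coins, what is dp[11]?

after  coin     0     1     2     3     4     5     6     7     8     9    10    11    12    13    14    15    16
          1     1     1     1     1     1     1     1     1     1     1     1     1     1     1     1     1     1
          3     1     1     1     2     2     2     3     3     3     4     4     4     5     5     5     6     6
          5     1     1     1     2     2     3     4     4     5     6     7     8     9    10    11    13    14

8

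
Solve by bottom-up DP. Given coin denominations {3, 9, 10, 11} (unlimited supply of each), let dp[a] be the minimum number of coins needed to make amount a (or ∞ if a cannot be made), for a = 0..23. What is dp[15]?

3

 a  0  1  2  3  4  5  6  7  8  9 10 11 12 13 14 15 16 17 18 19 20 21 22 23
dp  0  -  -  1  -  -  2  -  -  1  1  1  2  2  2  3  3  3  2  2  2  2  2  3
(- denotes ∞ / unreachable)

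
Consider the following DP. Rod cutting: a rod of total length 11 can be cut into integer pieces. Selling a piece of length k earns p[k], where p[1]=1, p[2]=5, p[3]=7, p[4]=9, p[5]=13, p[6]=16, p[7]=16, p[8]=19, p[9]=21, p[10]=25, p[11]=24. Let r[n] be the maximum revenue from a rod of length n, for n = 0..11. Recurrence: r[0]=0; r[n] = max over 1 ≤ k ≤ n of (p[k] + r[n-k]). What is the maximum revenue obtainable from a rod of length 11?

   n    0    1    2    3    4    5    6    7    8    9   10   11
r[n]    0    1    5    7   10   13   16   18   21   23   26   29

29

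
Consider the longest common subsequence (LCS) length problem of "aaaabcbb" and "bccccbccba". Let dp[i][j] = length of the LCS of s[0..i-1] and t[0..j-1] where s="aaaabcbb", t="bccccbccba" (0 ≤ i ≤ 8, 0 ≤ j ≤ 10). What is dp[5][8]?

   ''  b  c  c  c  c  b  c  c  b  a
''  0  0  0  0  0  0  0  0  0  0  0
 a  0  0  0  0  0  0  0  0  0  0  1
 a  0  0  0  0  0  0  0  0  0  0  1
 a  0  0  0  0  0  0  0  0  0  0  1
 a  0  0  0  0  0  0  0  0  0  0  1
 b  0  1  1  1  1  1  1  1  1  1  1
 c  0  1  2  2  2  2  2  2  2  2  2
 b  0  1  2  2  2  2  3  3  3  3  3
 b  0  1  2  2  2  2  3  3  3  4  4

1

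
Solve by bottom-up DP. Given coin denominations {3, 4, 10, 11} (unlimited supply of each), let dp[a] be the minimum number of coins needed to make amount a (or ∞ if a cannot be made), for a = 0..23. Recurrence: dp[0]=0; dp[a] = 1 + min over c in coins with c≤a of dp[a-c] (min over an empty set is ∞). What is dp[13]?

2

 a  0  1  2  3  4  5  6  7  8  9 10 11 12 13 14 15 16 17 18 19 20 21 22 23
dp  0  -  -  1  1  -  2  2  2  3  1  1  3  2  2  2  3  3  3  3  2  2  2  3
(- denotes ∞ / unreachable)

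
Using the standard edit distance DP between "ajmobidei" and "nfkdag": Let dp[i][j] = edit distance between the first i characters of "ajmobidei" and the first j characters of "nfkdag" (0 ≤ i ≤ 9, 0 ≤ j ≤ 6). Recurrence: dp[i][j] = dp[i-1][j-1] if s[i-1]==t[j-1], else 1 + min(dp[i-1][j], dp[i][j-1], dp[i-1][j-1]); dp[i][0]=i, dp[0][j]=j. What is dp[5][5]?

   ''  n  f  k  d  a  g
''  0  1  2  3  4  5  6
 a  1  1  2  3  4  4  5
 j  2  2  2  3  4  5  5
 m  3  3  3  3  4  5  6
 o  4  4  4  4  4  5  6
 b  5  5  5  5  5  5  6
 i  6  6  6  6  6  6  6
 d  7  7  7  7  6  7  7
 e  8  8  8  8  7  7  8
 i  9  9  9  9  8  8  8

5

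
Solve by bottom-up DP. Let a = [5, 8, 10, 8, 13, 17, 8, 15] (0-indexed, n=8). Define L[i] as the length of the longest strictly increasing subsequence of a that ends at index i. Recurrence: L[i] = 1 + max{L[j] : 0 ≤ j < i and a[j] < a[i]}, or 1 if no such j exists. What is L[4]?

4

   i    0    1    2    3    4    5    6    7
a[i]    5    8   10    8   13   17    8   15
L[i]    1    2    3    2    4    5    2    5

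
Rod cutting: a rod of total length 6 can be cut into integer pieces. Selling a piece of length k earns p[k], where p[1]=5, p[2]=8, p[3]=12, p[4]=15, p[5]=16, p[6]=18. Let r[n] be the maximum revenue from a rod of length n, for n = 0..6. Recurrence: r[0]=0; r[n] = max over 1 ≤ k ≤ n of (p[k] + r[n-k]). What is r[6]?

   n    0    1    2    3    4    5    6
r[n]    0    5   10   15   20   25   30

30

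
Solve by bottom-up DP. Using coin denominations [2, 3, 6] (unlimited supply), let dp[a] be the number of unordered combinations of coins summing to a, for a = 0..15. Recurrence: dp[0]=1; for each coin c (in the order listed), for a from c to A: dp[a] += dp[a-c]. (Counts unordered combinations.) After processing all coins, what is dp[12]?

6

after  coin     0     1     2     3     4     5     6     7     8     9    10    11    12    13    14    15
          2     1     0     1     0     1     0     1     0     1     0     1     0     1     0     1     0
          3     1     0     1     1     1     1     2     1     2     2     2     2     3     2     3     3
          6     1     0     1     1     1     1     3     1     3     3     3     3     6     3     6     6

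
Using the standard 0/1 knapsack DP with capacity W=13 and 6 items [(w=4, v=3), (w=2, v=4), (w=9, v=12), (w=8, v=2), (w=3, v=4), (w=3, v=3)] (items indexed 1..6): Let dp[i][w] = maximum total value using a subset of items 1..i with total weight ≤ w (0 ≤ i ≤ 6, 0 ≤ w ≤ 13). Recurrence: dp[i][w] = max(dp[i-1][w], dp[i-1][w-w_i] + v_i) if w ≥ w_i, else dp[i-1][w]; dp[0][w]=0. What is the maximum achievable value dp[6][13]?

16

i\w   0   1   2   3   4   5   6   7   8   9  10  11  12  13
  0   0   0   0   0   0   0   0   0   0   0   0   0   0   0
  1   0   0   0   0   3   3   3   3   3   3   3   3   3   3
  2   0   0   4   4   4   4   7   7   7   7   7   7   7   7
  3   0   0   4   4   4   4   7   7   7  12  12  16  16  16
  4   0   0   4   4   4   4   7   7   7  12  12  16  16  16
  5   0   0   4   4   4   8   8   8   8  12  12  16  16  16
  6   0   0   4   4   4   8   8   8  11  12  12  16  16  16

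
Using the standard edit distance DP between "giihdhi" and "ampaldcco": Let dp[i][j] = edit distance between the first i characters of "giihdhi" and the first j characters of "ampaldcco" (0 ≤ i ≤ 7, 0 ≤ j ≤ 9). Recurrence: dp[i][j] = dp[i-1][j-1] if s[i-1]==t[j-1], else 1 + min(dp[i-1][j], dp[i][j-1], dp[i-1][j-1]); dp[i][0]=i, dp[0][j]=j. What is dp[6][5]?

   ''  a  m  p  a  l  d  c  c  o
''  0  1  2  3  4  5  6  7  8  9
 g  1  1  2  3  4  5  6  7  8  9
 i  2  2  2  3  4  5  6  7  8  9
 i  3  3  3  3  4  5  6  7  8  9
 h  4  4  4  4  4  5  6  7  8  9
 d  5  5  5  5  5  5  5  6  7  8
 h  6  6  6  6  6  6  6  6  7  8
 i  7  7  7  7  7  7  7  7  7  8

6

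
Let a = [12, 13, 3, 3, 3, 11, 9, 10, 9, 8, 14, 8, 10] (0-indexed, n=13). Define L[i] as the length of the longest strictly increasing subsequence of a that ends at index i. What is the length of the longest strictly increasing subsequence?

   i    0    1    2    3    4    5    6    7    8    9   10   11   12
a[i]   12   13    3    3    3   11    9   10    9    8   14    8   10
L[i]    1    2    1    1    1    2    2    3    2    2    4    2    3

4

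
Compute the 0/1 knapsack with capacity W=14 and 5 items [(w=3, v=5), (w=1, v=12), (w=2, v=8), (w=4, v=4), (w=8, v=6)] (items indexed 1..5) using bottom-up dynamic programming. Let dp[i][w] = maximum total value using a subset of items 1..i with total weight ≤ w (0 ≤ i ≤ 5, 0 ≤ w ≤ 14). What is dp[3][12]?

i\w   0   1   2   3   4   5   6   7   8   9  10  11  12  13  14
  0   0   0   0   0   0   0   0   0   0   0   0   0   0   0   0
  1   0   0   0   5   5   5   5   5   5   5   5   5   5   5   5
  2   0  12  12  12  17  17  17  17  17  17  17  17  17  17  17
  3   0  12  12  20  20  20  25  25  25  25  25  25  25  25  25
  4   0  12  12  20  20  20  25  25  25  25  29  29  29  29  29
  5   0  12  12  20  20  20  25  25  25  25  29  29  29  29  31

25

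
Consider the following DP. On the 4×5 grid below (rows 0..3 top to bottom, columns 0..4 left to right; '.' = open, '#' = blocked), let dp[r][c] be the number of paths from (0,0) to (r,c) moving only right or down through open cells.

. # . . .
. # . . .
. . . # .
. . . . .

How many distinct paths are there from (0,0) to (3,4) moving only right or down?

r\c   0   1   2   3   4
  0   1   0   0   0   0
  1   1   0   0   0   0
  2   1   1   1   0   0
  3   1   2   3   3   3

3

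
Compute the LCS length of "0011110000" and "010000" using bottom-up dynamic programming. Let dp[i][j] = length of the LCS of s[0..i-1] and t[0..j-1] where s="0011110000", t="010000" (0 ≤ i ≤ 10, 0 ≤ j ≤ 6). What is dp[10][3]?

   ''  0  1  0  0  0  0
''  0  0  0  0  0  0  0
 0  0  1  1  1  1  1  1
 0  0  1  1  2  2  2  2
 1  0  1  2  2  2  2  2
 1  0  1  2  2  2  2  2
 1  0  1  2  2  2  2  2
 1  0  1  2  2  2  2  2
 0  0  1  2  3  3  3  3
 0  0  1  2  3  4  4  4
 0  0  1  2  3  4  5  5
 0  0  1  2  3  4  5  6

3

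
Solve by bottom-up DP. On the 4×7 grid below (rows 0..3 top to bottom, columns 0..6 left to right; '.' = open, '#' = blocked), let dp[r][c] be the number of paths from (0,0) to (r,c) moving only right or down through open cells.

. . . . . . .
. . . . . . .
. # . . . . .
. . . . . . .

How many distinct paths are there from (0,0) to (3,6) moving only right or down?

66

r\c   0   1   2   3   4   5   6
  0   1   1   1   1   1   1   1
  1   1   2   3   4   5   6   7
  2   1   0   3   7  12  18  25
  3   1   1   4  11  23  41  66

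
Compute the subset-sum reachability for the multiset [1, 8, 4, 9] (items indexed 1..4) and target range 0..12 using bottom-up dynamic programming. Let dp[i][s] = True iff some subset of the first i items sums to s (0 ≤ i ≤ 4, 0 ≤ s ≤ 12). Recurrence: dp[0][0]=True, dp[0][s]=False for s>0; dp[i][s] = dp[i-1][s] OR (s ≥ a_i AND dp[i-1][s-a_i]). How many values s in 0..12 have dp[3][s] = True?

7

i\s   0   1   2   3   4   5   6   7   8   9  10  11  12
  0   T   F   F   F   F   F   F   F   F   F   F   F   F
  1   T   T   F   F   F   F   F   F   F   F   F   F   F
  2   T   T   F   F   F   F   F   F   T   T   F   F   F
  3   T   T   F   F   T   T   F   F   T   T   F   F   T
  4   T   T   F   F   T   T   F   F   T   T   T   F   T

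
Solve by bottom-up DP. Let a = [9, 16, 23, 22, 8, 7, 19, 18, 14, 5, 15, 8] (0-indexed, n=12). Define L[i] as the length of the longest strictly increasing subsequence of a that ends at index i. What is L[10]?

3

   i    0    1    2    3    4    5    6    7    8    9   10   11
a[i]    9   16   23   22    8    7   19   18   14    5   15    8
L[i]    1    2    3    3    1    1    3    3    2    1    3    2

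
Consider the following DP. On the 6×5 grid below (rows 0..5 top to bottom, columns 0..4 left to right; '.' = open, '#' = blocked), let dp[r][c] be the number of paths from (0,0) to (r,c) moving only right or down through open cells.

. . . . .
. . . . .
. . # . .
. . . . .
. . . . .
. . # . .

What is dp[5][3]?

17

r\c   0   1   2   3   4
  0   1   1   1   1   1
  1   1   2   3   4   5
  2   1   3   0   4   9
  3   1   4   4   8  17
  4   1   5   9  17  34
  5   1   6   0  17  51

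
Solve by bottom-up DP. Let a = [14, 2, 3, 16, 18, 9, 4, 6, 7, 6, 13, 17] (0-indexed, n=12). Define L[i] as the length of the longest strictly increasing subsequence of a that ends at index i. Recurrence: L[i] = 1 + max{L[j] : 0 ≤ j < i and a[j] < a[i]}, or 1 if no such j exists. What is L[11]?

   i    0    1    2    3    4    5    6    7    8    9   10   11
a[i]   14    2    3   16   18    9    4    6    7    6   13   17
L[i]    1    1    2    3    4    3    3    4    5    4    6    7

7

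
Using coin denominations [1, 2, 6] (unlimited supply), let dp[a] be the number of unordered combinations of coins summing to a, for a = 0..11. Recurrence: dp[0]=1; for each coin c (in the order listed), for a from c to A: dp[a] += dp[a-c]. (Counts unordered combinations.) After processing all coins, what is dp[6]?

after  coin     0     1     2     3     4     5     6     7     8     9    10    11
          1     1     1     1     1     1     1     1     1     1     1     1     1
          2     1     1     2     2     3     3     4     4     5     5     6     6
          6     1     1     2     2     3     3     5     5     7     7     9     9

5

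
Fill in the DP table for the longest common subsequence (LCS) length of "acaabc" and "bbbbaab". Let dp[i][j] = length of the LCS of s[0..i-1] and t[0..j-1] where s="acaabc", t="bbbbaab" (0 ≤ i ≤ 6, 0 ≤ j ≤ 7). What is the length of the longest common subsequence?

   ''  b  b  b  b  a  a  b
''  0  0  0  0  0  0  0  0
 a  0  0  0  0  0  1  1  1
 c  0  0  0  0  0  1  1  1
 a  0  0  0  0  0  1  2  2
 a  0  0  0  0  0  1  2  2
 b  0  1  1  1  1  1  2  3
 c  0  1  1  1  1  1  2  3

3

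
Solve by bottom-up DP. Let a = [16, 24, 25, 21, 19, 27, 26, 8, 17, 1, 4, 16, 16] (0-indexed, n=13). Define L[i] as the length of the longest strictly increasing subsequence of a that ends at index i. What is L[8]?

2

   i    0    1    2    3    4    5    6    7    8    9   10   11   12
a[i]   16   24   25   21   19   27   26    8   17    1    4   16   16
L[i]    1    2    3    2    2    4    4    1    2    1    2    3    3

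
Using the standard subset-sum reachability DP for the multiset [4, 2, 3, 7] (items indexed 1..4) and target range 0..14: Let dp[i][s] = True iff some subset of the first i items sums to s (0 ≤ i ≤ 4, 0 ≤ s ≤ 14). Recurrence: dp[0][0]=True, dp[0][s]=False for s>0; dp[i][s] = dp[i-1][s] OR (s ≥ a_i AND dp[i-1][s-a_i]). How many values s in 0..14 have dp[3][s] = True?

i\s   0   1   2   3   4   5   6   7   8   9  10  11  12  13  14
  0   T   F   F   F   F   F   F   F   F   F   F   F   F   F   F
  1   T   F   F   F   T   F   F   F   F   F   F   F   F   F   F
  2   T   F   T   F   T   F   T   F   F   F   F   F   F   F   F
  3   T   F   T   T   T   T   T   T   F   T   F   F   F   F   F
  4   T   F   T   T   T   T   T   T   F   T   T   T   T   T   T

8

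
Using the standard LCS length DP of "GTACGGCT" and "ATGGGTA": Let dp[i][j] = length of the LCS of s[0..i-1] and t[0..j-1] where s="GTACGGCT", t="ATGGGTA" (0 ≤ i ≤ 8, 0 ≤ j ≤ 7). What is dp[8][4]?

3

   ''  A  T  G  G  G  T  A
''  0  0  0  0  0  0  0  0
 G  0  0  0  1  1  1  1  1
 T  0  0  1  1  1  1  2  2
 A  0  1  1  1  1  1  2  3
 C  0  1  1  1  1  1  2  3
 G  0  1  1  2  2  2  2  3
 G  0  1  1  2  3  3  3  3
 C  0  1  1  2  3  3  3  3
 T  0  1  2  2  3  3  4  4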